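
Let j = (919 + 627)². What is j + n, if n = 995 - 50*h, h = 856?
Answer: 2348311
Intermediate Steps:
n = -41805 (n = 995 - 50*856 = 995 - 42800 = -41805)
j = 2390116 (j = 1546² = 2390116)
j + n = 2390116 - 41805 = 2348311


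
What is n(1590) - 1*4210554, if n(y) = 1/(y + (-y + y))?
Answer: -6694780859/1590 ≈ -4.2106e+6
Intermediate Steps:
n(y) = 1/y (n(y) = 1/(y + 0) = 1/y)
n(1590) - 1*4210554 = 1/1590 - 1*4210554 = 1/1590 - 4210554 = -6694780859/1590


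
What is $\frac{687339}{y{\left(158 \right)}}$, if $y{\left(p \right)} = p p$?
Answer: $\frac{687339}{24964} \approx 27.533$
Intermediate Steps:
$y{\left(p \right)} = p^{2}$
$\frac{687339}{y{\left(158 \right)}} = \frac{687339}{158^{2}} = \frac{687339}{24964}$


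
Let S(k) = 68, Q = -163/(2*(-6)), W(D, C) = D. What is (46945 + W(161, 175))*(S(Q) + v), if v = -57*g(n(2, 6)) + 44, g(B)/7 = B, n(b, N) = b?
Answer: -32314716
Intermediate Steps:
g(B) = 7*B
Q = 163/12 (Q = -163/(-12) = -163*(-1/12) = 163/12 ≈ 13.583)
v = -754 (v = -399*2 + 44 = -57*14 + 44 = -798 + 44 = -754)
(46945 + W(161, 175))*(S(Q) + v) = (46945 + 161)*(68 - 754) = 47106*(-686) = -32314716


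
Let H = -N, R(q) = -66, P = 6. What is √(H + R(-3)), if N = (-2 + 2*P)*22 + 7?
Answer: I*√293 ≈ 17.117*I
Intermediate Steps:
N = 227 (N = (-2 + 2*6)*22 + 7 = (-2 + 12)*22 + 7 = 10*22 + 7 = 220 + 7 = 227)
H = -227 (H = -1*227 = -227)
√(H + R(-3)) = √(-227 - 66) = √(-293) = I*√293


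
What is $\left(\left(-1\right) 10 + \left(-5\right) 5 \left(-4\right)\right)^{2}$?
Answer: $8100$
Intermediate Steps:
$\left(\left(-1\right) 10 + \left(-5\right) 5 \left(-4\right)\right)^{2} = \left(-10 - -100\right)^{2} = \left(-10 + 100\right)^{2} = 90^{2} = 8100$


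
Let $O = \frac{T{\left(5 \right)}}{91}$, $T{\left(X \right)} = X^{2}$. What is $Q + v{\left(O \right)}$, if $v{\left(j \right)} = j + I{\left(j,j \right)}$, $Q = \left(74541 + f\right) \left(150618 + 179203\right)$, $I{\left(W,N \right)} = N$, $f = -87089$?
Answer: $- \frac{376612045578}{91} \approx -4.1386 \cdot 10^{9}$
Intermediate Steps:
$Q = -4138593908$ ($Q = \left(74541 - 87089\right) \left(150618 + 179203\right) = \left(-12548\right) 329821 = -4138593908$)
$O = \frac{25}{91}$ ($O = \frac{5^{2}}{91} = 25 \cdot \frac{1}{91} = \frac{25}{91} \approx 0.27473$)
$v{\left(j \right)} = 2 j$ ($v{\left(j \right)} = j + j = 2 j$)
$Q + v{\left(O \right)} = -4138593908 + 2 \cdot \frac{25}{91} = -4138593908 + \frac{50}{91} = - \frac{376612045578}{91}$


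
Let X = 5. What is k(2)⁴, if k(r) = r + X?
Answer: 2401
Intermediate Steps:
k(r) = 5 + r (k(r) = r + 5 = 5 + r)
k(2)⁴ = (5 + 2)⁴ = 7⁴ = 2401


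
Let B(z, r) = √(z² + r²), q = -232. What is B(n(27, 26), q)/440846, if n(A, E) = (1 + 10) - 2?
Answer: √53905/440846 ≈ 0.00052666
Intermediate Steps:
n(A, E) = 9 (n(A, E) = 11 - 2 = 9)
B(z, r) = √(r² + z²)
B(n(27, 26), q)/440846 = √((-232)² + 9²)/440846 = √(53824 + 81)*(1/440846) = √53905*(1/440846) = √53905/440846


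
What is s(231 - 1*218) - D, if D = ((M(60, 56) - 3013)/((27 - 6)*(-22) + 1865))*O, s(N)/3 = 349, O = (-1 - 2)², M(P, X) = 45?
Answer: 1495653/1403 ≈ 1066.0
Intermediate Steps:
O = 9 (O = (-3)² = 9)
s(N) = 1047 (s(N) = 3*349 = 1047)
D = -26712/1403 (D = ((45 - 3013)/((27 - 6)*(-22) + 1865))*9 = -2968/(21*(-22) + 1865)*9 = -2968/(-462 + 1865)*9 = -2968/1403*9 = -26712/1403 ≈ -19.039)
s(231 - 1*218) - D = 1047 - 1*(-26712/1403) = 1047 + 26712/1403 = 1495653/1403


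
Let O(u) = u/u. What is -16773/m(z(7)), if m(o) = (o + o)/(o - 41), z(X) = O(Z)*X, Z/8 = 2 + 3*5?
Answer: 285141/7 ≈ 40734.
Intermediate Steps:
Z = 136 (Z = 8*(2 + 3*5) = 8*(2 + 15) = 8*17 = 136)
O(u) = 1
z(X) = X (z(X) = 1*X = X)
m(o) = 2*o/(-41 + o) (m(o) = (2*o)/(-41 + o) = 2*o/(-41 + o))
-16773/m(z(7)) = -16773/(2*7/(-41 + 7)) = -16773/(2*7/(-34)) = -16773/(2*7*(-1/34)) = -16773/(-7/17) = -16773*(-17/7) = 285141/7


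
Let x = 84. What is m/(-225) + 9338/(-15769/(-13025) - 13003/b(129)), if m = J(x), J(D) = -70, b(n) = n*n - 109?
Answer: 1040055215626/47239155 ≈ 22017.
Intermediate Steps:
b(n) = -109 + n² (b(n) = n² - 109 = -109 + n²)
m = -70
m/(-225) + 9338/(-15769/(-13025) - 13003/b(129)) = -70/(-225) + 9338/(-15769/(-13025) - 13003/(-109 + 129²)) = -70*(-1/225) + 9338/(-15769*(-1/13025) - 13003/(-109 + 16641)) = 14/45 + 9338/(15769/13025 - 13003/16532) = 14/45 + 9338/(91329033/215329300) = 14/45 + 9338*(215329300/91329033) = 14/45 + 69336034600/3149277 = 1040055215626/47239155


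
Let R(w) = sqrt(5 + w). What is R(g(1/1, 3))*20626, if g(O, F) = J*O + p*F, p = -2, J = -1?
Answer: 20626*I*sqrt(2) ≈ 29170.0*I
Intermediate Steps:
g(O, F) = -O - 2*F
R(g(1/1, 3))*20626 = sqrt(5 + (-1/1 - 2*3))*20626 = sqrt(5 + (-1 - 6))*20626 = sqrt(5 - 7)*20626 = sqrt(-2)*20626 = (I*sqrt(2))*20626 = 20626*I*sqrt(2)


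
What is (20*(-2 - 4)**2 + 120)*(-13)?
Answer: -10920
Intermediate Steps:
(20*(-2 - 4)**2 + 120)*(-13) = (20*(-6)**2 + 120)*(-13) = (20*36 + 120)*(-13) = (720 + 120)*(-13) = 840*(-13) = -10920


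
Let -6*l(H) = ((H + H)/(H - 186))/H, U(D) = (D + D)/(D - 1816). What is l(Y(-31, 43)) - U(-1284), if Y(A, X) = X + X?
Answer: -7673/9300 ≈ -0.82505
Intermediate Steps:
U(D) = 2*D/(-1816 + D) (U(D) = (2*D)/(-1816 + D) = 2*D/(-1816 + D))
Y(A, X) = 2*X
l(H) = -1/(3*(-186 + H)) (l(H) = -(H + H)/(H - 186)/(6*H) = -(2*H)/(-186 + H)/(6*H) = -2*H/(-186 + H)/(6*H) = -1/(3*(-186 + H)))
l(Y(-31, 43)) - U(-1284) = -1/(-558 + 3*(2*43)) - 2*(-1284)/(-1816 - 1284) = -1/(-558 + 3*86) - 2*(-1284)/(-3100) = -1/(-558 + 258) - 2*(-1284)*(-1)/3100 = -1/(-300) - 1*642/775 = -1*(-1/300) - 642/775 = 1/300 - 642/775 = -7673/9300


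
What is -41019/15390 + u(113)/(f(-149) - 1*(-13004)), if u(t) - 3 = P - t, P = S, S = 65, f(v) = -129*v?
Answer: -17633731/6612570 ≈ -2.6667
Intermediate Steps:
P = 65
u(t) = 68 - t (u(t) = 3 + (65 - t) = 68 - t)
-41019/15390 + u(113)/(f(-149) - 1*(-13004)) = -41019/15390 + (68 - 1*113)/(-129*(-149) - 1*(-13004)) = -41019*1/15390 + (68 - 113)/(19221 + 13004) = -13673/5130 - 45/32225 = -13673/5130 - 45*1/32225 = -13673/5130 - 9/6445 = -17633731/6612570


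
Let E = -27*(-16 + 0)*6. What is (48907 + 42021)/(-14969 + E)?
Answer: -90928/12377 ≈ -7.3465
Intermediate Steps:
E = 2592 (E = -27*(-16)*6 = 432*6 = 2592)
(48907 + 42021)/(-14969 + E) = (48907 + 42021)/(-14969 + 2592) = 90928/(-12377) = 90928*(-1/12377) = -90928/12377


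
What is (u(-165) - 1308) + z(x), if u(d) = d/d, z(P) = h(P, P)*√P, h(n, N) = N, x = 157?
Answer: -1307 + 157*√157 ≈ 660.20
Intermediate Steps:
z(P) = P^(3/2) (z(P) = P*√P = P^(3/2))
u(d) = 1
(u(-165) - 1308) + z(x) = (1 - 1308) + 157^(3/2) = -1307 + 157*√157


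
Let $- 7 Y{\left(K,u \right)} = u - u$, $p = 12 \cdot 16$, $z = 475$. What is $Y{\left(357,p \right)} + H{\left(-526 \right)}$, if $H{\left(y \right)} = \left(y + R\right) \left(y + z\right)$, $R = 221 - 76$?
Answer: $19431$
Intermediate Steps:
$R = 145$
$H{\left(y \right)} = \left(145 + y\right) \left(475 + y\right)$ ($H{\left(y \right)} = \left(y + 145\right) \left(y + 475\right) = \left(145 + y\right) \left(475 + y\right)$)
$p = 192$
$Y{\left(K,u \right)} = 0$ ($Y{\left(K,u \right)} = - \frac{u - u}{7} = \left(- \frac{1}{7}\right) 0 = 0$)
$Y{\left(357,p \right)} + H{\left(-526 \right)} = 0 + \left(68875 + \left(-526\right)^{2} + 620 \left(-526\right)\right) = 0 + \left(68875 + 276676 - 326120\right) = 0 + 19431 = 19431$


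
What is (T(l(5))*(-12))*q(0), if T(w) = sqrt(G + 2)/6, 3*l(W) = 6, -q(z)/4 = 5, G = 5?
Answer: 40*sqrt(7) ≈ 105.83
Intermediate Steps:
q(z) = -20 (q(z) = -4*5 = -20)
l(W) = 2 (l(W) = (1/3)*6 = 2)
T(w) = sqrt(7)/6 (T(w) = sqrt(5 + 2)/6 = sqrt(7)*(1/6) = sqrt(7)/6)
(T(l(5))*(-12))*q(0) = ((sqrt(7)/6)*(-12))*(-20) = -2*sqrt(7)*(-20) = 40*sqrt(7)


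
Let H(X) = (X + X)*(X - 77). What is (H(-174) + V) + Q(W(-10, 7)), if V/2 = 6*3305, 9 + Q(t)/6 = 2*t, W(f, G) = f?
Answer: 126834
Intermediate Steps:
Q(t) = -54 + 12*t (Q(t) = -54 + 6*(2*t) = -54 + 12*t)
V = 39660 (V = 2*(6*3305) = 2*19830 = 39660)
H(X) = 2*X*(-77 + X) (H(X) = (2*X)*(-77 + X) = 2*X*(-77 + X))
(H(-174) + V) + Q(W(-10, 7)) = (2*(-174)*(-77 - 174) + 39660) + (-54 + 12*(-10)) = (2*(-174)*(-251) + 39660) + (-54 - 120) = (87348 + 39660) - 174 = 127008 - 174 = 126834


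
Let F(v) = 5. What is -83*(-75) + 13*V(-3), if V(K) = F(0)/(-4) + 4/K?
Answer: 74297/12 ≈ 6191.4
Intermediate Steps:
V(K) = -5/4 + 4/K (V(K) = 5/(-4) + 4/K = 5*(-¼) + 4/K = -5/4 + 4/K)
-83*(-75) + 13*V(-3) = -83*(-75) + 13*(-5/4 + 4/(-3)) = 6225 + 13*(-5/4 + 4*(-⅓)) = 6225 + 13*(-5/4 - 4/3) = 6225 + 13*(-31/12) = 6225 - 403/12 = 74297/12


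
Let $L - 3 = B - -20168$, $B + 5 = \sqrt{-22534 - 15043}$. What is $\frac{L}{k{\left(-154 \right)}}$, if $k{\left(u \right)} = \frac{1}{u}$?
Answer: $-3105564 - 154 i \sqrt{37577} \approx -3.1056 \cdot 10^{6} - 29853.0 i$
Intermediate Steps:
$B = -5 + i \sqrt{37577}$ ($B = -5 + \sqrt{-22534 - 15043} = -5 + \sqrt{-37577} = -5 + i \sqrt{37577} \approx -5.0 + 193.85 i$)
$L = 20166 + i \sqrt{37577}$ ($L = 3 - \left(-20163 - i \sqrt{37577}\right) = 3 + \left(\left(-5 + i \sqrt{37577}\right) + 20168\right) = 3 + \left(20163 + i \sqrt{37577}\right) = 20166 + i \sqrt{37577} \approx 20166.0 + 193.85 i$)
$\frac{L}{k{\left(-154 \right)}} = \frac{20166 + i \sqrt{37577}}{\frac{1}{-154}} = \frac{20166 + i \sqrt{37577}}{- \frac{1}{154}} = \left(20166 + i \sqrt{37577}\right) \left(-154\right) = -3105564 - 154 i \sqrt{37577}$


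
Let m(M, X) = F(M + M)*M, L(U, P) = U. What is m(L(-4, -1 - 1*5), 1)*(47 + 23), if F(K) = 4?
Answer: -1120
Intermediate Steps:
m(M, X) = 4*M
m(L(-4, -1 - 1*5), 1)*(47 + 23) = (4*(-4))*(47 + 23) = -16*70 = -1120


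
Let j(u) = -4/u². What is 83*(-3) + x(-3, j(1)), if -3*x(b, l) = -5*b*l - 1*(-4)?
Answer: -691/3 ≈ -230.33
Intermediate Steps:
j(u) = -4/u²
x(b, l) = -4/3 + 5*b*l/3 (x(b, l) = -(-5*b*l - 1*(-4))/3 = -(-5*b*l + 4)/3 = -(4 - 5*b*l)/3 = -4/3 + 5*b*l/3)
83*(-3) + x(-3, j(1)) = 83*(-3) + (-4/3 + (5/3)*(-3)*(-4/1²)) = -249 + (-4/3 + (5/3)*(-3)*(-4*1)) = -249 + (-4/3 + (5/3)*(-3)*(-4)) = -249 + (-4/3 + 20) = -249 + 56/3 = -691/3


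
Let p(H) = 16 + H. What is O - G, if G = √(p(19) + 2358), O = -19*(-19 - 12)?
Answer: 589 - √2393 ≈ 540.08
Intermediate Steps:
O = 589 (O = -19*(-31) = 589)
G = √2393 (G = √((16 + 19) + 2358) = √(35 + 2358) = √2393 ≈ 48.918)
O - G = 589 - √2393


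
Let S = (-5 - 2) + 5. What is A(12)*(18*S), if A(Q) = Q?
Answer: -432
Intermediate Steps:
S = -2 (S = -7 + 5 = -2)
A(12)*(18*S) = 12*(18*(-2)) = 12*(-36) = -432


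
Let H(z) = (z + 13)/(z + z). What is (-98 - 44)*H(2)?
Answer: -1065/2 ≈ -532.50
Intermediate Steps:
H(z) = (13 + z)/(2*z) (H(z) = (13 + z)/((2*z)) = (13 + z)*(1/(2*z)) = (13 + z)/(2*z))
(-98 - 44)*H(2) = (-98 - 44)*((½)*(13 + 2)/2) = -71*15/2 = -142*15/4 = -1065/2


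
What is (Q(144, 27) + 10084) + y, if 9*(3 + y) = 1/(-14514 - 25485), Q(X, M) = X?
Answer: 3680907974/359991 ≈ 10225.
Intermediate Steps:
y = -1079974/359991 (y = -3 + 1/(9*(-14514 - 25485)) = -3 + (⅑)/(-39999) = -3 + (⅑)*(-1/39999) = -3 - 1/359991 = -1079974/359991 ≈ -3.0000)
(Q(144, 27) + 10084) + y = (144 + 10084) - 1079974/359991 = 10228 - 1079974/359991 = 3680907974/359991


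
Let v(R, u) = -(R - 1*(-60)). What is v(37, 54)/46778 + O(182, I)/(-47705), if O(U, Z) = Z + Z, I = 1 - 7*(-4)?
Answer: -253121/76949810 ≈ -0.0032894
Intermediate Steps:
I = 29 (I = 1 + 28 = 29)
v(R, u) = -60 - R (v(R, u) = -(R + 60) = -(60 + R) = -60 - R)
O(U, Z) = 2*Z
v(37, 54)/46778 + O(182, I)/(-47705) = (-60 - 1*37)/46778 + (2*29)/(-47705) = (-60 - 37)*(1/46778) + 58*(-1/47705) = -97*1/46778 - 2/1645 = -97/46778 - 2/1645 = -253121/76949810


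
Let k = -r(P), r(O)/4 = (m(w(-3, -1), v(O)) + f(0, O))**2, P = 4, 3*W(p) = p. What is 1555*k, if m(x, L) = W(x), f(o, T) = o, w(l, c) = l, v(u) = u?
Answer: -6220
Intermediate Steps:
W(p) = p/3
m(x, L) = x/3
r(O) = 4 (r(O) = 4*((1/3)*(-3) + 0)**2 = 4*(-1 + 0)**2 = 4*(-1)**2 = 4*1 = 4)
k = -4 (k = -1*4 = -4)
1555*k = 1555*(-4) = -6220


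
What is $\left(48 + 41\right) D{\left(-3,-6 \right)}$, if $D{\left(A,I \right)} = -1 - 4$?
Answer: $-445$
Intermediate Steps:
$D{\left(A,I \right)} = -5$ ($D{\left(A,I \right)} = -1 - 4 = -5$)
$\left(48 + 41\right) D{\left(-3,-6 \right)} = \left(48 + 41\right) \left(-5\right) = 89 \left(-5\right) = -445$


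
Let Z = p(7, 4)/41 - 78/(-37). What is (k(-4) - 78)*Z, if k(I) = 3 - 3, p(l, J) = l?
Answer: -269646/1517 ≈ -177.75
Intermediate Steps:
k(I) = 0
Z = 3457/1517 (Z = 7/41 - 78/(-37) = 7*(1/41) - 78*(-1/37) = 7/41 + 78/37 = 3457/1517 ≈ 2.2788)
(k(-4) - 78)*Z = (0 - 78)*(3457/1517) = -78*3457/1517 = -269646/1517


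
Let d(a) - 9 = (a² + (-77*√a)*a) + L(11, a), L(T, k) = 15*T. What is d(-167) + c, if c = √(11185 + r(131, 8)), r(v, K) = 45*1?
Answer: 28063 + √11230 + 12859*I*√167 ≈ 28169.0 + 1.6618e+5*I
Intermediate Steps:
r(v, K) = 45
d(a) = 174 + a² - 77*a^(3/2) (d(a) = 9 + ((a² + (-77*√a)*a) + 15*11) = 9 + ((a² - 77*a^(3/2)) + 165) = 9 + (165 + a² - 77*a^(3/2)) = 174 + a² - 77*a^(3/2))
c = √11230 (c = √(11185 + 45) = √11230 ≈ 105.97)
d(-167) + c = (174 + (-167)² - (-12859)*I*√167) + √11230 = (174 + 27889 - (-12859)*I*√167) + √11230 = (174 + 27889 + 12859*I*√167) + √11230 = (28063 + 12859*I*√167) + √11230 = 28063 + √11230 + 12859*I*√167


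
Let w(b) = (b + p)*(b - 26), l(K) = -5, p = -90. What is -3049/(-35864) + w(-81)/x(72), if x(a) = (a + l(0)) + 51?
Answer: 328281695/2115976 ≈ 155.14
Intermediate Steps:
w(b) = (-90 + b)*(-26 + b) (w(b) = (b - 90)*(b - 26) = (-90 + b)*(-26 + b))
x(a) = 46 + a (x(a) = (a - 5) + 51 = (-5 + a) + 51 = 46 + a)
-3049/(-35864) + w(-81)/x(72) = -3049/(-35864) + (2340 + (-81)² - 116*(-81))/(46 + 72) = -3049*(-1/35864) + (2340 + 6561 + 9396)/118 = 3049/35864 + 18297*(1/118) = 3049/35864 + 18297/118 = 328281695/2115976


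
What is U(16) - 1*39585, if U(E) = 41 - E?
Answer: -39560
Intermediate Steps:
U(16) - 1*39585 = (41 - 1*16) - 1*39585 = (41 - 16) - 39585 = 25 - 39585 = -39560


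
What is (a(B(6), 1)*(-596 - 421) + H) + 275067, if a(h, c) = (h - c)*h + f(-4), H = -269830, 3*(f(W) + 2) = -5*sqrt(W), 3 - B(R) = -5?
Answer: -49681 + 3390*I ≈ -49681.0 + 3390.0*I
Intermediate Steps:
B(R) = 8 (B(R) = 3 - 1*(-5) = 3 + 5 = 8)
f(W) = -2 - 5*sqrt(W)/3 (f(W) = -2 + (-5*sqrt(W))/3 = -2 - 5*sqrt(W)/3)
a(h, c) = -2 - 10*I/3 + h*(h - c) (a(h, c) = (h - c)*h + (-2 - 10*I/3) = h*(h - c) + (-2 - 10*I/3) = -2 - 10*I/3 + h*(h - c))
(a(B(6), 1)*(-596 - 421) + H) + 275067 = ((-2 + 8**2 - 10*I/3 - 1*1*8)*(-596 - 421) - 269830) + 275067 = ((-2 + 64 - 10*I/3 - 8)*(-1017) - 269830) + 275067 = ((54 - 10*I/3)*(-1017) - 269830) + 275067 = ((-54918 + 3390*I) - 269830) + 275067 = (-324748 + 3390*I) + 275067 = -49681 + 3390*I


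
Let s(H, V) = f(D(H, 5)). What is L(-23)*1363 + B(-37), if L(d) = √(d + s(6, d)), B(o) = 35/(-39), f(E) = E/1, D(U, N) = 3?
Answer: -35/39 + 2726*I*√5 ≈ -0.89744 + 6095.5*I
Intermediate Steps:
f(E) = E (f(E) = E*1 = E)
s(H, V) = 3
B(o) = -35/39 (B(o) = 35*(-1/39) = -35/39)
L(d) = √(3 + d) (L(d) = √(d + 3) = √(3 + d))
L(-23)*1363 + B(-37) = √(3 - 23)*1363 - 35/39 = √(-20)*1363 - 35/39 = (2*I*√5)*1363 - 35/39 = 2726*I*√5 - 35/39 = -35/39 + 2726*I*√5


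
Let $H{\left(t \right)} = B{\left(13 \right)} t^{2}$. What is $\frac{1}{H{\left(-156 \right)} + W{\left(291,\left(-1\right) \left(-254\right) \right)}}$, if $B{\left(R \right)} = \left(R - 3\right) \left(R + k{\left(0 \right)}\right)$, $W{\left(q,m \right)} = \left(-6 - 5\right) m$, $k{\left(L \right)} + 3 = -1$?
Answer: $\frac{1}{2187446} \approx 4.5715 \cdot 10^{-7}$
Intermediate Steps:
$k{\left(L \right)} = -4$ ($k{\left(L \right)} = -3 - 1 = -4$)
$W{\left(q,m \right)} = - 11 m$
$B{\left(R \right)} = \left(-4 + R\right) \left(-3 + R\right)$ ($B{\left(R \right)} = \left(R - 3\right) \left(R - 4\right) = \left(-3 + R\right) \left(-4 + R\right) = \left(-4 + R\right) \left(-3 + R\right)$)
$H{\left(t \right)} = 90 t^{2}$ ($H{\left(t \right)} = \left(12 + 13^{2} - 91\right) t^{2} = \left(12 + 169 - 91\right) t^{2} = 90 t^{2}$)
$\frac{1}{H{\left(-156 \right)} + W{\left(291,\left(-1\right) \left(-254\right) \right)}} = \frac{1}{90 \left(-156\right)^{2} - 11 \left(\left(-1\right) \left(-254\right)\right)} = \frac{1}{90 \cdot 24336 - 2794} = \frac{1}{2190240 - 2794} = \frac{1}{2187446}$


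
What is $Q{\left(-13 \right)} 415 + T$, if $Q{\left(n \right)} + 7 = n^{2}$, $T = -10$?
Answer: $67220$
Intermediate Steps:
$Q{\left(n \right)} = -7 + n^{2}$
$Q{\left(-13 \right)} 415 + T = \left(-7 + \left(-13\right)^{2}\right) 415 - 10 = \left(-7 + 169\right) 415 - 10 = 162 \cdot 415 - 10 = 67230 - 10 = 67220$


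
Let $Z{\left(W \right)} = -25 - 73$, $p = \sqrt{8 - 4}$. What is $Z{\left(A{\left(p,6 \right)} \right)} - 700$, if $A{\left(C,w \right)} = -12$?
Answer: $-798$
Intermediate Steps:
$p = 2$ ($p = \sqrt{4} = 2$)
$Z{\left(W \right)} = -98$
$Z{\left(A{\left(p,6 \right)} \right)} - 700 = -98 - 700 = -798$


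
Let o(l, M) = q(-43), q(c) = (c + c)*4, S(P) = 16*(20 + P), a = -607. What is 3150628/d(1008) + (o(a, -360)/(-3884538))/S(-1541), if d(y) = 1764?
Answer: 147739005577343/82717352172 ≈ 1786.1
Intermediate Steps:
S(P) = 320 + 16*P
q(c) = 8*c (q(c) = (2*c)*4 = 8*c)
o(l, M) = -344 (o(l, M) = 8*(-43) = -344)
3150628/d(1008) + (o(a, -360)/(-3884538))/S(-1541) = 3150628/1764 + (-344/(-3884538))/(320 + 16*(-1541)) = 3150628*(1/1764) + (-344*(-1/3884538))/(320 - 24656) = 787657/441 + (172/1942269)/(-24336) = 787657/441 + (172/1942269)*(-1/24336) = 787657/441 - 43/11816764596 = 147739005577343/82717352172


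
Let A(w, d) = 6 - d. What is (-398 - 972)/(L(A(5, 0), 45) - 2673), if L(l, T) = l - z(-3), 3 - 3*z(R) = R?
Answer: 1370/2669 ≈ 0.51330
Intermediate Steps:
z(R) = 1 - R/3
L(l, T) = -2 + l (L(l, T) = l - (1 - 1/3*(-3)) = l - (1 + 1) = l - 1*2 = l - 2 = -2 + l)
(-398 - 972)/(L(A(5, 0), 45) - 2673) = (-398 - 972)/((-2 + (6 - 1*0)) - 2673) = -1370/((-2 + (6 + 0)) - 2673) = -1370/((-2 + 6) - 2673) = -1370/(4 - 2673) = -1370/(-2669) = -1370*(-1/2669) = 1370/2669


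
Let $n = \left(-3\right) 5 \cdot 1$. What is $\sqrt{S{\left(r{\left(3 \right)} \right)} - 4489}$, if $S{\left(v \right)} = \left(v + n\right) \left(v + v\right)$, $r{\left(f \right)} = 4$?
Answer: $i \sqrt{4577} \approx 67.654 i$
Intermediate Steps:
$n = -15$ ($n = \left(-15\right) 1 = -15$)
$S{\left(v \right)} = 2 v \left(-15 + v\right)$ ($S{\left(v \right)} = \left(v - 15\right) \left(v + v\right) = \left(-15 + v\right) 2 v = 2 v \left(-15 + v\right)$)
$\sqrt{S{\left(r{\left(3 \right)} \right)} - 4489} = \sqrt{2 \cdot 4 \left(-15 + 4\right) - 4489} = \sqrt{2 \cdot 4 \left(-11\right) - 4489} = \sqrt{-88 - 4489} = \sqrt{-4577} = i \sqrt{4577}$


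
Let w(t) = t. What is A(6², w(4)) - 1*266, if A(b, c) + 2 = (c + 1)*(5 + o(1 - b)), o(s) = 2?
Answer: -233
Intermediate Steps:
A(b, c) = 5 + 7*c (A(b, c) = -2 + (c + 1)*(5 + 2) = -2 + (1 + c)*7 = -2 + (7 + 7*c) = 5 + 7*c)
A(6², w(4)) - 1*266 = (5 + 7*4) - 1*266 = (5 + 28) - 266 = 33 - 266 = -233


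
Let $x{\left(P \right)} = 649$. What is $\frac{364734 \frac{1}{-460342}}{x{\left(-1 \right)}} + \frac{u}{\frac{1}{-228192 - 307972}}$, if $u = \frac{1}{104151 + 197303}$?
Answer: $- \frac{40073839243087}{22515746821733} \approx -1.7798$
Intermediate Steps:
$u = \frac{1}{301454} \approx 3.3173 \cdot 10^{-6}$
$\frac{364734 \frac{1}{-460342}}{x{\left(-1 \right)}} + \frac{u}{\frac{1}{-228192 - 307972}} = \frac{364734 \frac{1}{-460342}}{649} + \frac{1}{301454 \frac{1}{-228192 - 307972}} = 364734 \left(- \frac{1}{460342}\right) \frac{1}{649} + \frac{1}{301454 \frac{1}{-536164}} = \left(- \frac{182367}{230171}\right) \frac{1}{649} + \frac{1}{301454 \left(- \frac{1}{536164}\right)} = - \frac{182367}{149380979} + \frac{1}{301454} \left(-536164\right) = - \frac{182367}{149380979} - \frac{268082}{150727} = - \frac{40073839243087}{22515746821733}$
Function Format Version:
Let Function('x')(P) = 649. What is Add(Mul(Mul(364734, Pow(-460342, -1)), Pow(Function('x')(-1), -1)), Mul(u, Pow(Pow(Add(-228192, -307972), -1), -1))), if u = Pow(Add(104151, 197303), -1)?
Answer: Rational(-40073839243087, 22515746821733) ≈ -1.7798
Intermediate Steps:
u = Rational(1, 301454) (u = Pow(301454, -1) = Rational(1, 301454) ≈ 3.3173e-6)
Add(Mul(Mul(364734, Pow(-460342, -1)), Pow(Function('x')(-1), -1)), Mul(u, Pow(Pow(Add(-228192, -307972), -1), -1))) = Add(Mul(Mul(364734, Pow(-460342, -1)), Pow(649, -1)), Mul(Rational(1, 301454), Pow(Pow(Add(-228192, -307972), -1), -1))) = Add(Mul(Mul(364734, Rational(-1, 460342)), Rational(1, 649)), Mul(Rational(1, 301454), Pow(Pow(-536164, -1), -1))) = Add(Mul(Rational(-182367, 230171), Rational(1, 649)), Mul(Rational(1, 301454), Pow(Rational(-1, 536164), -1))) = Add(Rational(-182367, 149380979), Mul(Rational(1, 301454), -536164)) = Add(Rational(-182367, 149380979), Rational(-268082, 150727)) = Rational(-40073839243087, 22515746821733)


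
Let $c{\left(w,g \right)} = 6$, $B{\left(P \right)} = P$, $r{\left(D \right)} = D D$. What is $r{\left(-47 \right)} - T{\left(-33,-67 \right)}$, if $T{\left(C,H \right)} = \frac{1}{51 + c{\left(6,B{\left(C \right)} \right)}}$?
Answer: $\frac{125912}{57} \approx 2209.0$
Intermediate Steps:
$r{\left(D \right)} = D^{2}$
$T{\left(C,H \right)} = \frac{1}{57}$ ($T{\left(C,H \right)} = \frac{1}{51 + 6} = \frac{1}{57}$)
$r{\left(-47 \right)} - T{\left(-33,-67 \right)} = \left(-47\right)^{2} - \frac{1}{57} = 2209 - \frac{1}{57} = \frac{125912}{57}$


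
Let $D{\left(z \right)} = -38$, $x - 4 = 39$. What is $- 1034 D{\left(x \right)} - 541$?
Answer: $38751$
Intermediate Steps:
$x = 43$ ($x = 4 + 39 = 43$)
$- 1034 D{\left(x \right)} - 541 = \left(-1034\right) \left(-38\right) - 541 = 39292 - 541 = 38751$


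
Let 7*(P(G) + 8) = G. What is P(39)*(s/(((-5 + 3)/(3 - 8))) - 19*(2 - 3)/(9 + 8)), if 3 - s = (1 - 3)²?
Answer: 47/14 ≈ 3.3571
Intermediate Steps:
P(G) = -8 + G/7
s = -1 (s = 3 - (1 - 3)² = 3 - 1*(-2)² = 3 - 1*4 = 3 - 4 = -1)
P(39)*(s/(((-5 + 3)/(3 - 8))) - 19*(2 - 3)/(9 + 8)) = (-8 + (⅐)*39)*(-1/((-5 + 3)/(3 - 8)) - 19*(2 - 3)/(9 + 8)) = (-8 + 39/7)*(-1/((-2/(-5))) - 19/(17/(-1))) = -17*(-1/((-2*(-⅕))) - 19/(17*(-1)))/7 = -17*(-1/⅖ - 19/(-17))/7 = -17*(-1*5/2 - 19*(-1/17))/7 = -17*(-5/2 + 19/17)/7 = -17/7*(-47/34) = 47/14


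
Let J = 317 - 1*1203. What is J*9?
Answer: -7974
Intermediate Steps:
J = -886 (J = 317 - 1203 = -886)
J*9 = -886*9 = -7974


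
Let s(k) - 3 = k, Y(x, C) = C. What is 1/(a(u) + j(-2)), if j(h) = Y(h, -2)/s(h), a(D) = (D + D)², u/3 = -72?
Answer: 1/186622 ≈ 5.3584e-6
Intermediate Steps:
u = -216 (u = 3*(-72) = -216)
a(D) = 4*D² (a(D) = (2*D)² = 4*D²)
s(k) = 3 + k
j(h) = -2/(3 + h)
1/(a(u) + j(-2)) = 1/(4*(-216)² - 2/(3 - 2)) = 1/(4*46656 - 2/1) = 1/(186624 - 2*1) = 1/(186624 - 2) = 1/186622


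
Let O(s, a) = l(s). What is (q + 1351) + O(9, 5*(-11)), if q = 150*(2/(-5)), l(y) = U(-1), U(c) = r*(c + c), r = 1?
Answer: 1289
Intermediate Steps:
U(c) = 2*c (U(c) = 1*(c + c) = 1*(2*c) = 2*c)
l(y) = -2 (l(y) = 2*(-1) = -2)
O(s, a) = -2
q = -60 (q = 150*(2*(-⅕)) = 150*(-⅖) = -60)
(q + 1351) + O(9, 5*(-11)) = (-60 + 1351) - 2 = 1291 - 2 = 1289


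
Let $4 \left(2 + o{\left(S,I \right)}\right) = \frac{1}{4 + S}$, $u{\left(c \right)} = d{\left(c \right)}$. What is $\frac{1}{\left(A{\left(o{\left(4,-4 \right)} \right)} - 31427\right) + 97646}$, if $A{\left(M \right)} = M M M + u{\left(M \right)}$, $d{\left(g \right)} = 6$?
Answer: $\frac{32768}{2169810753} \approx 1.5102 \cdot 10^{-5}$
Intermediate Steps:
$u{\left(c \right)} = 6$
$o{\left(S,I \right)} = -2 + \frac{1}{4 \left(4 + S\right)}$
$A{\left(M \right)} = 6 + M^{3}$ ($A{\left(M \right)} = M M M + 6 = M^{2} M + 6 = M^{3} + 6 = 6 + M^{3}$)
$\frac{1}{\left(A{\left(o{\left(4,-4 \right)} \right)} - 31427\right) + 97646} = \frac{1}{\left(\left(6 + \left(\frac{-31 - 32}{4 \left(4 + 4\right)}\right)^{3}\right) - 31427\right) + 97646} = \frac{1}{\left(\left(6 + \left(\frac{-31 - 32}{4 \cdot 8}\right)^{3}\right) - 31427\right) + 97646} = \frac{1}{\left(\left(6 + \left(\frac{1}{4} \cdot \frac{1}{8} \left(-63\right)\right)^{3}\right) - 31427\right) + 97646} = \frac{1}{\left(\left(6 + \left(- \frac{63}{32}\right)^{3}\right) - 31427\right) + 97646} = \frac{1}{\left(\left(6 - \frac{250047}{32768}\right) - 31427\right) + 97646} = \frac{1}{\left(- \frac{53439}{32768} - 31427\right) + 97646} = \frac{1}{- \frac{1029853375}{32768} + 97646} = \frac{1}{\frac{2169810753}{32768}} = \frac{32768}{2169810753}$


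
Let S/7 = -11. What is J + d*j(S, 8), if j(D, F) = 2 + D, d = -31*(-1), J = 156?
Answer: -2169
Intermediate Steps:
S = -77 (S = 7*(-11) = -77)
d = 31
J + d*j(S, 8) = 156 + 31*(2 - 77) = 156 + 31*(-75) = 156 - 2325 = -2169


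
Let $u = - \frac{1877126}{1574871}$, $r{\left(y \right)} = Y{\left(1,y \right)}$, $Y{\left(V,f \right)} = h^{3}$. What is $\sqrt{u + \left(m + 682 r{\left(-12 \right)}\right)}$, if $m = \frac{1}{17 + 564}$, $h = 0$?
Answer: $\frac{i \sqrt{996467387065802085}}{915000051} \approx 1.091 i$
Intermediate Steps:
$Y{\left(V,f \right)} = 0$ ($Y{\left(V,f \right)} = 0^{3} = 0$)
$r{\left(y \right)} = 0$
$m = \frac{1}{581} \approx 0.0017212$
$u = - \frac{1877126}{1574871}$ ($u = \left(-1877126\right) \frac{1}{1574871} = - \frac{1877126}{1574871} \approx -1.1919$)
$\sqrt{u + \left(m + 682 r{\left(-12 \right)}\right)} = \sqrt{- \frac{1877126}{1574871} + \left(\frac{1}{581} + 682 \cdot 0\right)} = \sqrt{- \frac{1877126}{1574871} + \left(\frac{1}{581} + 0\right)} = \sqrt{- \frac{1877126}{1574871} + \frac{1}{581}} = \sqrt{- \frac{1089035335}{915000051}} = \frac{i \sqrt{996467387065802085}}{915000051}$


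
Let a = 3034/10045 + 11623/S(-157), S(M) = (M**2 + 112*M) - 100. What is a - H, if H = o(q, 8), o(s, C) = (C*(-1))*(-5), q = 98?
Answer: -1854113/48755 ≈ -38.029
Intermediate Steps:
o(s, C) = 5*C (o(s, C) = -C*(-5) = 5*C)
H = 40 (H = 5*8 = 40)
S(M) = -100 + M**2 + 112*M
a = 96087/48755 (a = 3034/10045 + 11623/(-100 + (-157)**2 + 112*(-157)) = 3034*(1/10045) + 11623/(-100 + 24649 - 17584) = 74/245 + 11623/6965 = 96087/48755 ≈ 1.9708)
a - H = 96087/48755 - 1*40 = 96087/48755 - 40 = -1854113/48755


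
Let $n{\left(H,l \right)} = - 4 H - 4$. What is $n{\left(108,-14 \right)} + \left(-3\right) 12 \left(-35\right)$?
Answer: $824$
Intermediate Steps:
$n{\left(H,l \right)} = -4 - 4 H$
$n{\left(108,-14 \right)} + \left(-3\right) 12 \left(-35\right) = \left(-4 - 432\right) + \left(-3\right) 12 \left(-35\right) = \left(-4 - 432\right) - -1260 = -436 + 1260 = 824$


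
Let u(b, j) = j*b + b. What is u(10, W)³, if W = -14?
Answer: -2197000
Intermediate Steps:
u(b, j) = b + b*j (u(b, j) = b*j + b = b + b*j)
u(10, W)³ = (10*(1 - 14))³ = (10*(-13))³ = (-130)³ = -2197000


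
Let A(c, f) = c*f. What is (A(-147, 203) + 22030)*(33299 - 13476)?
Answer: -154837453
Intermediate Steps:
(A(-147, 203) + 22030)*(33299 - 13476) = (-147*203 + 22030)*(33299 - 13476) = (-29841 + 22030)*19823 = -7811*19823 = -154837453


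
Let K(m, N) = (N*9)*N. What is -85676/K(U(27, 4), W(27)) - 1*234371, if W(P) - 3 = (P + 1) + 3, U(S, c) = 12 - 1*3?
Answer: -609620390/2601 ≈ -2.3438e+5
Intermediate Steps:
U(S, c) = 9 (U(S, c) = 12 - 3 = 9)
W(P) = 7 + P (W(P) = 3 + ((P + 1) + 3) = 3 + ((1 + P) + 3) = 3 + (4 + P) = 7 + P)
K(m, N) = 9*N² (K(m, N) = (9*N)*N = 9*N²)
-85676/K(U(27, 4), W(27)) - 1*234371 = -85676*1/(9*(7 + 27)²) - 1*234371 = -85676/(9*34²) - 234371 = -85676/(9*1156) - 234371 = -85676/10404 - 234371 = -85676*1/10404 - 234371 = -21419/2601 - 234371 = -609620390/2601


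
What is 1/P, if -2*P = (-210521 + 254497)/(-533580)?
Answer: 133395/5497 ≈ 24.267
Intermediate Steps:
P = 5497/133395 (P = -(-210521 + 254497)/(2*(-533580)) = -21988*(-1)/533580 = -1/2*(-10994/133395) = 5497/133395 ≈ 0.041208)
1/P = 1/(5497/133395) = 133395/5497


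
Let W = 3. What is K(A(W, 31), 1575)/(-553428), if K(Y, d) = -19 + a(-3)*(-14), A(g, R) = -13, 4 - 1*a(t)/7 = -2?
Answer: 607/553428 ≈ 0.0010968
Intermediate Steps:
a(t) = 42 (a(t) = 28 - 7*(-2) = 28 + 14 = 42)
K(Y, d) = -607 (K(Y, d) = -19 + 42*(-14) = -19 - 588 = -607)
K(A(W, 31), 1575)/(-553428) = -607/(-553428) = -607*(-1/553428) = 607/553428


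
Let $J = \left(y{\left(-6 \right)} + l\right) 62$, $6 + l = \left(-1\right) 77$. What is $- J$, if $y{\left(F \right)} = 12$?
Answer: $4402$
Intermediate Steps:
$l = -83$ ($l = -6 - 77 = -83$)
$J = -4402$ ($J = \left(12 - 83\right) 62 = \left(-71\right) 62 = -4402$)
$- J = \left(-1\right) \left(-4402\right) = 4402$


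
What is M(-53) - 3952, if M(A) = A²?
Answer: -1143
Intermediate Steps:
M(-53) - 3952 = (-53)² - 3952 = 2809 - 3952 = -1143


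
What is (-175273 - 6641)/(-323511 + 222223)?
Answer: 90957/50644 ≈ 1.7960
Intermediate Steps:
(-175273 - 6641)/(-323511 + 222223) = -181914/(-101288) = -181914*(-1/101288) = 90957/50644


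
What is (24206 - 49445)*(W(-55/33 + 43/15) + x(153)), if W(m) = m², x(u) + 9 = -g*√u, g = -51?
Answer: 4770171/25 - 3861567*√17 ≈ -1.5731e+7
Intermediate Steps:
x(u) = -9 + 51*√u (x(u) = -9 - (-51)*√u = -9 + 51*√u)
(24206 - 49445)*(W(-55/33 + 43/15) + x(153)) = (24206 - 49445)*((-55/33 + 43/15)² + (-9 + 51*√153)) = -25239*((-55*1/33 + 43*(1/15))² + (-9 + 51*(3*√17))) = -25239*((-5/3 + 43/15)² + (-9 + 153*√17)) = -25239*((6/5)² + (-9 + 153*√17)) = -25239*(36/25 + (-9 + 153*√17)) = -25239*(-189/25 + 153*√17) = 4770171/25 - 3861567*√17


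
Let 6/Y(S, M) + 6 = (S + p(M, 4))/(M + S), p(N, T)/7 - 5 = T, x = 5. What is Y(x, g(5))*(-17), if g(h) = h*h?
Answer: 765/28 ≈ 27.321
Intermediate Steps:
g(h) = h²
p(N, T) = 35 + 7*T
Y(S, M) = 6/(-6 + (63 + S)/(M + S)) (Y(S, M) = 6/(-6 + (S + (35 + 7*4))/(M + S)) = 6/(-6 + (S + (35 + 28))/(M + S)) = 6/(-6 + (S + 63)/(M + S)) = 6/(-6 + (63 + S)/(M + S)))
Y(x, g(5))*(-17) = (6*(-1*5² - 1*5)/(-63 + 5*5 + 6*5²))*(-17) = (6*(-1*25 - 5)/(-63 + 25 + 6*25))*(-17) = (6*(-25 - 5)/(-63 + 25 + 150))*(-17) = (6*(-30)/112)*(-17) = (6*(1/112)*(-30))*(-17) = -45/28*(-17) = 765/28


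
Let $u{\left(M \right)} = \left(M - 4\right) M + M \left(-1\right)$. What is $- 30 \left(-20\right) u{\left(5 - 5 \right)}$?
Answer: $0$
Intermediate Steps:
$u{\left(M \right)} = - M + M \left(-4 + M\right)$ ($u{\left(M \right)} = \left(-4 + M\right) M - M = M \left(-4 + M\right) - M = - M + M \left(-4 + M\right)$)
$- 30 \left(-20\right) u{\left(5 - 5 \right)} = - 30 \left(-20\right) \left(5 - 5\right) \left(-5 + \left(5 - 5\right)\right) = - \left(-600\right) 0 \left(-5 + 0\right) = - \left(-600\right) 0 \left(-5\right) = - \left(-600\right) 0 = \left(-1\right) 0 = 0$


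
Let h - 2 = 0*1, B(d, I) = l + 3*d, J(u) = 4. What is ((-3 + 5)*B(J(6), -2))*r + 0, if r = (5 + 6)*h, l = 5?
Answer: 748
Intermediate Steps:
B(d, I) = 5 + 3*d
h = 2 (h = 2 + 0*1 = 2 + 0 = 2)
r = 22 (r = (5 + 6)*2 = 11*2 = 22)
((-3 + 5)*B(J(6), -2))*r + 0 = ((-3 + 5)*(5 + 3*4))*22 + 0 = (2*(5 + 12))*22 + 0 = (2*17)*22 + 0 = 34*22 + 0 = 748 + 0 = 748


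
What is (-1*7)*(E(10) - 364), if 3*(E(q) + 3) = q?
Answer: 7637/3 ≈ 2545.7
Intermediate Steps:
E(q) = -3 + q/3
(-1*7)*(E(10) - 364) = (-1*7)*((-3 + (1/3)*10) - 364) = -7*((-3 + 10/3) - 364) = -7*(1/3 - 364) = -7*(-1091/3) = 7637/3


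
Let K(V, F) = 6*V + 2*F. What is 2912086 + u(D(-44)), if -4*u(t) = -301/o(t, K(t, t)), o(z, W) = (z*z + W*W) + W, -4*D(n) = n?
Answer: 92639280133/31812 ≈ 2.9121e+6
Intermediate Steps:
D(n) = -n/4
K(V, F) = 2*F + 6*V
o(z, W) = W + W**2 + z**2 (o(z, W) = (z**2 + W**2) + W = (W**2 + z**2) + W = W + W**2 + z**2)
u(t) = 301/(4*(8*t + 65*t**2)) (u(t) = -(-301)/(4*((2*t + 6*t) + (2*t + 6*t)**2 + t**2)) = -(-301)/(4*(8*t + (8*t)**2 + t**2)) = -(-301)/(4*(8*t + 64*t**2 + t**2)) = -(-301)/(4*(8*t + 65*t**2)) = 301/(4*(8*t + 65*t**2)))
2912086 + u(D(-44)) = 2912086 + 301/(4*((-1/4*(-44)))*(8 + 65*(-1/4*(-44)))) = 2912086 + (301/4)/(11*(8 + 65*11)) = 2912086 + (301/4)*(1/11)/(8 + 715) = 2912086 + (301/4)*(1/11)/723 = 2912086 + (301/4)*(1/11)*(1/723) = 2912086 + 301/31812 = 92639280133/31812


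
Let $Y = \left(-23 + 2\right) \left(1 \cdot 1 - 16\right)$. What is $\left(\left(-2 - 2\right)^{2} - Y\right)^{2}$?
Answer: $89401$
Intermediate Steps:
$Y = 315$ ($Y = - 21 \left(1 - 16\right) = \left(-21\right) \left(-15\right) = 315$)
$\left(\left(-2 - 2\right)^{2} - Y\right)^{2} = \left(\left(-2 - 2\right)^{2} - 315\right)^{2} = \left(\left(-4\right)^{2} - 315\right)^{2} = \left(16 - 315\right)^{2} = \left(-299\right)^{2} = 89401$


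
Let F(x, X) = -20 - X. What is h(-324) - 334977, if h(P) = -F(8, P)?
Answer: -335281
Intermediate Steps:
h(P) = 20 + P (h(P) = -(-20 - P) = 20 + P)
h(-324) - 334977 = (20 - 324) - 334977 = -304 - 334977 = -335281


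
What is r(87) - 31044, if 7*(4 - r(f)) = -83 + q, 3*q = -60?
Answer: -217177/7 ≈ -31025.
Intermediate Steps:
q = -20 (q = (⅓)*(-60) = -20)
r(f) = 131/7 (r(f) = 4 - (-83 - 20)/7 = 4 - ⅐*(-103) = 4 + 103/7 = 131/7)
r(87) - 31044 = 131/7 - 31044 = -217177/7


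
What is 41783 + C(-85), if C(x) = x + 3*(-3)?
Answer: 41689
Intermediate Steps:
C(x) = -9 + x (C(x) = x - 9 = -9 + x)
41783 + C(-85) = 41783 + (-9 - 85) = 41783 - 94 = 41689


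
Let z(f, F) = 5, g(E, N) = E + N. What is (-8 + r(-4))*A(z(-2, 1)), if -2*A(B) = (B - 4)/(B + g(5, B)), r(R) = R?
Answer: ⅖ ≈ 0.40000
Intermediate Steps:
A(B) = -(-4 + B)/(2*(5 + 2*B)) (A(B) = -(B - 4)/(2*(B + (5 + B))) = -(-4 + B)/(2*(5 + 2*B)))
(-8 + r(-4))*A(z(-2, 1)) = (-8 - 4)*((4 - 1*5)/(2*(5 + 2*5))) = -6*(4 - 5)/(5 + 10) = -6*(-1)/15 = -12*(-1/30) = ⅖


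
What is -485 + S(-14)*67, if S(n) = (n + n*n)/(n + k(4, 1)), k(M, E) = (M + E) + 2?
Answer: -2227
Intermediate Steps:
k(M, E) = 2 + E + M (k(M, E) = (E + M) + 2 = 2 + E + M)
S(n) = (n + n²)/(7 + n) (S(n) = (n + n*n)/(n + (2 + 1 + 4)) = (n + n²)/(n + 7) = (n + n²)/(7 + n))
-485 + S(-14)*67 = -485 - 14*(1 - 14)/(7 - 14)*67 = -485 - 14*(-13)/(-7)*67 = -485 - 14*(-⅐)*(-13)*67 = -485 - 26*67 = -485 - 1742 = -2227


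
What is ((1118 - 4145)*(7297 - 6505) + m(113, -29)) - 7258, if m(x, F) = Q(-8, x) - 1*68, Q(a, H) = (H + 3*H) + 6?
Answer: -2404252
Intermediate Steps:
Q(a, H) = 6 + 4*H (Q(a, H) = 4*H + 6 = 6 + 4*H)
m(x, F) = -62 + 4*x (m(x, F) = (6 + 4*x) - 1*68 = (6 + 4*x) - 68 = -62 + 4*x)
((1118 - 4145)*(7297 - 6505) + m(113, -29)) - 7258 = ((1118 - 4145)*(7297 - 6505) + (-62 + 4*113)) - 7258 = (-3027*792 + (-62 + 452)) - 7258 = (-2397384 + 390) - 7258 = -2396994 - 7258 = -2404252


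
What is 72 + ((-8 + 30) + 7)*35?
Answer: 1087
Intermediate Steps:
72 + ((-8 + 30) + 7)*35 = 72 + (22 + 7)*35 = 72 + 29*35 = 72 + 1015 = 1087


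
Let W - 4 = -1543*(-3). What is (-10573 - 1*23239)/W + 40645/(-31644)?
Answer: -1258255213/146606652 ≈ -8.5825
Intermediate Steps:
W = 4633 (W = 4 - 1543*(-3) = 4 + 4629 = 4633)
(-10573 - 1*23239)/W + 40645/(-31644) = (-10573 - 1*23239)/4633 + 40645/(-31644) = (-10573 - 23239)*(1/4633) + 40645*(-1/31644) = -33812*1/4633 - 40645/31644 = -33812/4633 - 40645/31644 = -1258255213/146606652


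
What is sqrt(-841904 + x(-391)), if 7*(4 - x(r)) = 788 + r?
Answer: I*sqrt(41255879)/7 ≈ 917.58*I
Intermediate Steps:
x(r) = -760/7 - r/7 (x(r) = 4 - (788 + r)/7 = 4 + (-788/7 - r/7) = -760/7 - r/7)
sqrt(-841904 + x(-391)) = sqrt(-841904 + (-760/7 - 1/7*(-391))) = sqrt(-841904 + (-760/7 + 391/7)) = sqrt(-841904 - 369/7) = sqrt(-5893697/7) = I*sqrt(41255879)/7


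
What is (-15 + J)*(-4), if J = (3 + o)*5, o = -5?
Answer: 100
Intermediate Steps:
J = -10 (J = (3 - 5)*5 = -2*5 = -10)
(-15 + J)*(-4) = (-15 - 10)*(-4) = -25*(-4) = 100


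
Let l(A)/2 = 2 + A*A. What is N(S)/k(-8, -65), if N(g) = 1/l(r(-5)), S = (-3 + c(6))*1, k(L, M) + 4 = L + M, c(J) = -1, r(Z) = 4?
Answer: -1/2772 ≈ -0.00036075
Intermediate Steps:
l(A) = 4 + 2*A² (l(A) = 2*(2 + A*A) = 2*(2 + A²) = 4 + 2*A²)
k(L, M) = -4 + L + M (k(L, M) = -4 + (L + M) = -4 + L + M)
S = -4 (S = (-3 - 1)*1 = -4*1 = -4)
N(g) = 1/36 (N(g) = 1/(4 + 2*4²) = 1/(4 + 2*16) = 1/(4 + 32) = 1/36)
N(S)/k(-8, -65) = 1/(36*(-4 - 8 - 65)) = (1/36)/(-77) = (1/36)*(-1/77) = -1/2772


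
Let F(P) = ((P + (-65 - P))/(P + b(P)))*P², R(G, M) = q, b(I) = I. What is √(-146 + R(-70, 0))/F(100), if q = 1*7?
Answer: -I*√139/3250 ≈ -0.0036276*I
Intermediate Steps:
q = 7
R(G, M) = 7
F(P) = -65*P/2 (F(P) = ((P + (-65 - P))/(P + P))*P² = (-65*1/(2*P))*P² = (-65/(2*P))*P² = -65*P/2)
√(-146 + R(-70, 0))/F(100) = √(-146 + 7)/((-65/2*100)) = √(-139)/(-3250) = (I*√139)*(-1/3250) = -I*√139/3250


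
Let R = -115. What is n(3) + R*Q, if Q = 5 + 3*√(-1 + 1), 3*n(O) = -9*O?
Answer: -584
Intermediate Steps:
n(O) = -3*O (n(O) = (-9*O)/3 = -3*O)
Q = 5 (Q = 5 + 3*√0 = 5 + 3*0 = 5 + 0 = 5)
n(3) + R*Q = -3*3 - 115*5 = -9 - 575 = -584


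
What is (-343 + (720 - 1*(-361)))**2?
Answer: 544644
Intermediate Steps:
(-343 + (720 - 1*(-361)))**2 = (-343 + (720 + 361))**2 = (-343 + 1081)**2 = 738**2 = 544644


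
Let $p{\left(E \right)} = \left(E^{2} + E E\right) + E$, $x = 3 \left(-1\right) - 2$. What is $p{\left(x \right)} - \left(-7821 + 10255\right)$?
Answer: $-2389$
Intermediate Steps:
$x = -5$ ($x = -3 - 2 = -5$)
$p{\left(E \right)} = E + 2 E^{2}$ ($p{\left(E \right)} = \left(E^{2} + E^{2}\right) + E = 2 E^{2} + E = E + 2 E^{2}$)
$p{\left(x \right)} - \left(-7821 + 10255\right) = - 5 \left(1 + 2 \left(-5\right)\right) - \left(-7821 + 10255\right) = - 5 \left(1 - 10\right) - 2434 = \left(-5\right) \left(-9\right) - 2434 = 45 - 2434 = -2389$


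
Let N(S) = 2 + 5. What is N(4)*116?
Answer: 812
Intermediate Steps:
N(S) = 7
N(4)*116 = 7*116 = 812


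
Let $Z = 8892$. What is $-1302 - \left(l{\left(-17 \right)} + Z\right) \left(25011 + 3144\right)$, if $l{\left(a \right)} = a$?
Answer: $-249876927$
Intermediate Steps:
$-1302 - \left(l{\left(-17 \right)} + Z\right) \left(25011 + 3144\right) = -1302 - \left(-17 + 8892\right) \left(25011 + 3144\right) = -1302 - 8875 \cdot 28155 = -1302 - 249875625 = -249876927$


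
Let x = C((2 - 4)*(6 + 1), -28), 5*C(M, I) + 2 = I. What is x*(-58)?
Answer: 348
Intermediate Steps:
C(M, I) = -2/5 + I/5
x = -6 (x = -2/5 + (1/5)*(-28) = -2/5 - 28/5 = -6)
x*(-58) = -6*(-58) = 348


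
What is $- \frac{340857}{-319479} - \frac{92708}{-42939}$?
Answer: $\frac{14751439285}{4572702927} \approx 3.226$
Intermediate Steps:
$- \frac{340857}{-319479} - \frac{92708}{-42939} = \left(-340857\right) \left(- \frac{1}{319479}\right) - - \frac{92708}{42939} = \frac{113619}{106493} + \frac{92708}{42939} = \frac{14751439285}{4572702927}$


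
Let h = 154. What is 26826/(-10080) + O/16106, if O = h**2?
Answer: -16083523/13529040 ≈ -1.1888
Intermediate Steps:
O = 23716 (O = 154**2 = 23716)
26826/(-10080) + O/16106 = 26826/(-10080) + 23716/16106 = 26826*(-1/10080) + 23716*(1/16106) = -4471/1680 + 11858/8053 = -16083523/13529040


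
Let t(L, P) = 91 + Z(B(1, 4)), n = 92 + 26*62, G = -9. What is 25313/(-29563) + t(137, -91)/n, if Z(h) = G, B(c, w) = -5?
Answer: -1197329/1481628 ≈ -0.80812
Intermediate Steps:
Z(h) = -9
n = 1704 (n = 92 + 1612 = 1704)
t(L, P) = 82 (t(L, P) = 91 - 9 = 82)
25313/(-29563) + t(137, -91)/n = 25313/(-29563) + 82/1704 = 25313*(-1/29563) + 82*(1/1704) = -1489/1739 + 41/852 = -1197329/1481628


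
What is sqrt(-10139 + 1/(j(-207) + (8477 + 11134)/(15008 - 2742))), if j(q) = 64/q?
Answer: I*sqrt(108702474353346965)/3274453 ≈ 100.69*I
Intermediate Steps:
sqrt(-10139 + 1/(j(-207) + (8477 + 11134)/(15008 - 2742))) = sqrt(-10139 + 1/(64/(-207) + (8477 + 11134)/(15008 - 2742))) = sqrt(-10139 + 1/(64*(-1/207) + 19611/12266)) = sqrt(-10139 + 1/(-64/207 + 19611*(1/12266))) = sqrt(-10139 + 1/(-64/207 + 19611/12266)) = sqrt(-10139 + 1/(3274453/2539062)) = sqrt(-10139 + 2539062/3274453) = sqrt(-33197139905/3274453) = I*sqrt(108702474353346965)/3274453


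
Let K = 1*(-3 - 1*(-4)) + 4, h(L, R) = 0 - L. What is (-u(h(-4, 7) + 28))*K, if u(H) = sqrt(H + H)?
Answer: -40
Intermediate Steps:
h(L, R) = -L
u(H) = sqrt(2)*sqrt(H) (u(H) = sqrt(2*H) = sqrt(2)*sqrt(H))
K = 5 (K = 1*(-3 + 4) + 4 = 1*1 + 4 = 1 + 4 = 5)
(-u(h(-4, 7) + 28))*K = -sqrt(2)*sqrt(-1*(-4) + 28)*5 = -sqrt(2)*sqrt(4 + 28)*5 = -sqrt(2)*sqrt(32)*5 = -sqrt(2)*4*sqrt(2)*5 = -1*8*5 = -8*5 = -40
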